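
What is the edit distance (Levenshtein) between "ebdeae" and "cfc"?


Computing edit distance: "ebdeae" -> "cfc"
DP table:
           c    f    c
      0    1    2    3
  e   1    1    2    3
  b   2    2    2    3
  d   3    3    3    3
  e   4    4    4    4
  a   5    5    5    5
  e   6    6    6    6
Edit distance = dp[6][3] = 6

6


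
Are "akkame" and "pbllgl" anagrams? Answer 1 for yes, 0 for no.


Strings: "akkame", "pbllgl"
Sorted first:  aaekkm
Sorted second: bglllp
Differ at position 0: 'a' vs 'b' => not anagrams

0


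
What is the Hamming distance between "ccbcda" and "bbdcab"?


Comparing "ccbcda" and "bbdcab" position by position:
  Position 0: 'c' vs 'b' => differ
  Position 1: 'c' vs 'b' => differ
  Position 2: 'b' vs 'd' => differ
  Position 3: 'c' vs 'c' => same
  Position 4: 'd' vs 'a' => differ
  Position 5: 'a' vs 'b' => differ
Total differences (Hamming distance): 5

5


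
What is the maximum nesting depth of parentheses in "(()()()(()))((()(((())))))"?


Input: "(()()()(()))((()(((())))))"
Tracking depth:
  Position 0 '(': depth becomes 1
  Position 1 '(': depth becomes 2
  Position 2 ')': depth becomes 1
  Position 3 '(': depth becomes 2
  Position 4 ')': depth becomes 1
  Position 5 '(': depth becomes 2
  Position 6 ')': depth becomes 1
  Position 7 '(': depth becomes 2
  Position 8 '(': depth becomes 3
  Position 9 ')': depth becomes 2
  Position 10 ')': depth becomes 1
  Position 11 ')': depth becomes 0
  Position 12 '(': depth becomes 1
  Position 13 '(': depth becomes 2
  Position 14 '(': depth becomes 3
  Position 15 ')': depth becomes 2
  Position 16 '(': depth becomes 3
  Position 17 '(': depth becomes 4
  Position 18 '(': depth becomes 5
  Position 19 '(': depth becomes 6
  Position 20 ')': depth becomes 5
  Position 21 ')': depth becomes 4
  Position 22 ')': depth becomes 3
  Position 23 ')': depth becomes 2
  Position 24 ')': depth becomes 1
  Position 25 ')': depth becomes 0
Maximum depth reached: 6

6


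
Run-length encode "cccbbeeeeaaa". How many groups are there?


Input: cccbbeeeeaaa
Scanning for consecutive runs:
  Group 1: 'c' x 3 (positions 0-2)
  Group 2: 'b' x 2 (positions 3-4)
  Group 3: 'e' x 4 (positions 5-8)
  Group 4: 'a' x 3 (positions 9-11)
Total groups: 4

4


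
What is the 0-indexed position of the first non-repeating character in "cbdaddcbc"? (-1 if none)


Input: cbdaddcbc
Character frequencies:
  'a': 1
  'b': 2
  'c': 3
  'd': 3
Scanning left to right for freq == 1:
  Position 0 ('c'): freq=3, skip
  Position 1 ('b'): freq=2, skip
  Position 2 ('d'): freq=3, skip
  Position 3 ('a'): unique! => answer = 3

3


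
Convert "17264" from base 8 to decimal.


Input: "17264" in base 8
Positional expansion:
  Digit '1' (value 1) x 8^4 = 4096
  Digit '7' (value 7) x 8^3 = 3584
  Digit '2' (value 2) x 8^2 = 128
  Digit '6' (value 6) x 8^1 = 48
  Digit '4' (value 4) x 8^0 = 4
Sum = 7860

7860


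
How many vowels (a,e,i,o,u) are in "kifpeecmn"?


Input: kifpeecmn
Checking each character:
  'k' at position 0: consonant
  'i' at position 1: vowel (running total: 1)
  'f' at position 2: consonant
  'p' at position 3: consonant
  'e' at position 4: vowel (running total: 2)
  'e' at position 5: vowel (running total: 3)
  'c' at position 6: consonant
  'm' at position 7: consonant
  'n' at position 8: consonant
Total vowels: 3

3


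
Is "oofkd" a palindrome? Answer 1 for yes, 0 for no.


Input: oofkd
Reversed: dkfoo
  Compare pos 0 ('o') with pos 4 ('d'): MISMATCH
  Compare pos 1 ('o') with pos 3 ('k'): MISMATCH
Result: not a palindrome

0


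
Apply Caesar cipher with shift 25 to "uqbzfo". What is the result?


Caesar cipher: shift "uqbzfo" by 25
  'u' (pos 20) + 25 = pos 19 = 't'
  'q' (pos 16) + 25 = pos 15 = 'p'
  'b' (pos 1) + 25 = pos 0 = 'a'
  'z' (pos 25) + 25 = pos 24 = 'y'
  'f' (pos 5) + 25 = pos 4 = 'e'
  'o' (pos 14) + 25 = pos 13 = 'n'
Result: tpayen

tpayen


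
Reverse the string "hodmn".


Input: hodmn
Reading characters right to left:
  Position 4: 'n'
  Position 3: 'm'
  Position 2: 'd'
  Position 1: 'o'
  Position 0: 'h'
Reversed: nmdoh

nmdoh


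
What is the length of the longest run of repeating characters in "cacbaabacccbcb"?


Input: "cacbaabacccbcb"
Scanning for longest run:
  Position 1 ('a'): new char, reset run to 1
  Position 2 ('c'): new char, reset run to 1
  Position 3 ('b'): new char, reset run to 1
  Position 4 ('a'): new char, reset run to 1
  Position 5 ('a'): continues run of 'a', length=2
  Position 6 ('b'): new char, reset run to 1
  Position 7 ('a'): new char, reset run to 1
  Position 8 ('c'): new char, reset run to 1
  Position 9 ('c'): continues run of 'c', length=2
  Position 10 ('c'): continues run of 'c', length=3
  Position 11 ('b'): new char, reset run to 1
  Position 12 ('c'): new char, reset run to 1
  Position 13 ('b'): new char, reset run to 1
Longest run: 'c' with length 3

3


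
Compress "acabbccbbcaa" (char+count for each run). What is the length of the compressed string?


Input: acabbccbbcaa
Runs:
  'a' x 1 => "a1"
  'c' x 1 => "c1"
  'a' x 1 => "a1"
  'b' x 2 => "b2"
  'c' x 2 => "c2"
  'b' x 2 => "b2"
  'c' x 1 => "c1"
  'a' x 2 => "a2"
Compressed: "a1c1a1b2c2b2c1a2"
Compressed length: 16

16


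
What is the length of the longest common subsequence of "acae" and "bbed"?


LCS of "acae" and "bbed"
DP table:
           b    b    e    d
      0    0    0    0    0
  a   0    0    0    0    0
  c   0    0    0    0    0
  a   0    0    0    0    0
  e   0    0    0    1    1
LCS length = dp[4][4] = 1

1


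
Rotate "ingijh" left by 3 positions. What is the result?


Input: "ingijh", rotate left by 3
First 3 characters: "ing"
Remaining characters: "ijh"
Concatenate remaining + first: "ijh" + "ing" = "ijhing"

ijhing


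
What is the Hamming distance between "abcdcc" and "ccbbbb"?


Comparing "abcdcc" and "ccbbbb" position by position:
  Position 0: 'a' vs 'c' => differ
  Position 1: 'b' vs 'c' => differ
  Position 2: 'c' vs 'b' => differ
  Position 3: 'd' vs 'b' => differ
  Position 4: 'c' vs 'b' => differ
  Position 5: 'c' vs 'b' => differ
Total differences (Hamming distance): 6

6


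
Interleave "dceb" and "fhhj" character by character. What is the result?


Interleaving "dceb" and "fhhj":
  Position 0: 'd' from first, 'f' from second => "df"
  Position 1: 'c' from first, 'h' from second => "ch"
  Position 2: 'e' from first, 'h' from second => "eh"
  Position 3: 'b' from first, 'j' from second => "bj"
Result: dfchehbj

dfchehbj


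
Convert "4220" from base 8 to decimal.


Input: "4220" in base 8
Positional expansion:
  Digit '4' (value 4) x 8^3 = 2048
  Digit '2' (value 2) x 8^2 = 128
  Digit '2' (value 2) x 8^1 = 16
  Digit '0' (value 0) x 8^0 = 0
Sum = 2192

2192


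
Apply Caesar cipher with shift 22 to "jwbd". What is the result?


Caesar cipher: shift "jwbd" by 22
  'j' (pos 9) + 22 = pos 5 = 'f'
  'w' (pos 22) + 22 = pos 18 = 's'
  'b' (pos 1) + 22 = pos 23 = 'x'
  'd' (pos 3) + 22 = pos 25 = 'z'
Result: fsxz

fsxz


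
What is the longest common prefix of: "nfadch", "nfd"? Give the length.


Words: nfadch, nfd
  Position 0: all 'n' => match
  Position 1: all 'f' => match
  Position 2: ('a', 'd') => mismatch, stop
LCP = "nf" (length 2)

2


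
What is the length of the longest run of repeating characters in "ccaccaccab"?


Input: "ccaccaccab"
Scanning for longest run:
  Position 1 ('c'): continues run of 'c', length=2
  Position 2 ('a'): new char, reset run to 1
  Position 3 ('c'): new char, reset run to 1
  Position 4 ('c'): continues run of 'c', length=2
  Position 5 ('a'): new char, reset run to 1
  Position 6 ('c'): new char, reset run to 1
  Position 7 ('c'): continues run of 'c', length=2
  Position 8 ('a'): new char, reset run to 1
  Position 9 ('b'): new char, reset run to 1
Longest run: 'c' with length 2

2


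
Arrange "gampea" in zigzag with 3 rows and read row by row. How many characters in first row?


Zigzag "gampea" into 3 rows:
Placing characters:
  'g' => row 0
  'a' => row 1
  'm' => row 2
  'p' => row 1
  'e' => row 0
  'a' => row 1
Rows:
  Row 0: "ge"
  Row 1: "apa"
  Row 2: "m"
First row length: 2

2


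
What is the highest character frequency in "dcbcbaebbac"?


Input: dcbcbaebbac
Character counts:
  'a': 2
  'b': 4
  'c': 3
  'd': 1
  'e': 1
Maximum frequency: 4

4


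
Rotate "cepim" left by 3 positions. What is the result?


Input: "cepim", rotate left by 3
First 3 characters: "cep"
Remaining characters: "im"
Concatenate remaining + first: "im" + "cep" = "imcep"

imcep


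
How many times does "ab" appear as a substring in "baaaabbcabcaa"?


Searching for "ab" in "baaaabbcabcaa"
Scanning each position:
  Position 0: "ba" => no
  Position 1: "aa" => no
  Position 2: "aa" => no
  Position 3: "aa" => no
  Position 4: "ab" => MATCH
  Position 5: "bb" => no
  Position 6: "bc" => no
  Position 7: "ca" => no
  Position 8: "ab" => MATCH
  Position 9: "bc" => no
  Position 10: "ca" => no
  Position 11: "aa" => no
Total occurrences: 2

2


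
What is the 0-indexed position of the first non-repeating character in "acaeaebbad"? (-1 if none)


Input: acaeaebbad
Character frequencies:
  'a': 4
  'b': 2
  'c': 1
  'd': 1
  'e': 2
Scanning left to right for freq == 1:
  Position 0 ('a'): freq=4, skip
  Position 1 ('c'): unique! => answer = 1

1


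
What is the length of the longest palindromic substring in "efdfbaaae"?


Input: "efdfbaaae"
Checking substrings for palindromes:
  [1:4] "fdf" (len 3) => palindrome
  [5:8] "aaa" (len 3) => palindrome
  [5:7] "aa" (len 2) => palindrome
  [6:8] "aa" (len 2) => palindrome
Longest palindromic substring: "fdf" with length 3

3


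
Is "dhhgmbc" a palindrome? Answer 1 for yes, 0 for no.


Input: dhhgmbc
Reversed: cbmghhd
  Compare pos 0 ('d') with pos 6 ('c'): MISMATCH
  Compare pos 1 ('h') with pos 5 ('b'): MISMATCH
  Compare pos 2 ('h') with pos 4 ('m'): MISMATCH
Result: not a palindrome

0


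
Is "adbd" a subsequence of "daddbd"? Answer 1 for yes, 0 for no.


Check if "adbd" is a subsequence of "daddbd"
Greedy scan:
  Position 0 ('d'): no match needed
  Position 1 ('a'): matches sub[0] = 'a'
  Position 2 ('d'): matches sub[1] = 'd'
  Position 3 ('d'): no match needed
  Position 4 ('b'): matches sub[2] = 'b'
  Position 5 ('d'): matches sub[3] = 'd'
All 4 characters matched => is a subsequence

1


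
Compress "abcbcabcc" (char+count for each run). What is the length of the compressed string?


Input: abcbcabcc
Runs:
  'a' x 1 => "a1"
  'b' x 1 => "b1"
  'c' x 1 => "c1"
  'b' x 1 => "b1"
  'c' x 1 => "c1"
  'a' x 1 => "a1"
  'b' x 1 => "b1"
  'c' x 2 => "c2"
Compressed: "a1b1c1b1c1a1b1c2"
Compressed length: 16

16


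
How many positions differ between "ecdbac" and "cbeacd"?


Comparing "ecdbac" and "cbeacd" position by position:
  Position 0: 'e' vs 'c' => DIFFER
  Position 1: 'c' vs 'b' => DIFFER
  Position 2: 'd' vs 'e' => DIFFER
  Position 3: 'b' vs 'a' => DIFFER
  Position 4: 'a' vs 'c' => DIFFER
  Position 5: 'c' vs 'd' => DIFFER
Positions that differ: 6

6


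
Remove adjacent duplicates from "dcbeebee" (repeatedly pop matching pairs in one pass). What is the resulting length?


Input: dcbeebee
Stack-based adjacent duplicate removal:
  Read 'd': push. Stack: d
  Read 'c': push. Stack: dc
  Read 'b': push. Stack: dcb
  Read 'e': push. Stack: dcbe
  Read 'e': matches stack top 'e' => pop. Stack: dcb
  Read 'b': matches stack top 'b' => pop. Stack: dc
  Read 'e': push. Stack: dce
  Read 'e': matches stack top 'e' => pop. Stack: dc
Final stack: "dc" (length 2)

2


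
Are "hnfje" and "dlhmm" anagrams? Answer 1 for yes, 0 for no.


Strings: "hnfje", "dlhmm"
Sorted first:  efhjn
Sorted second: dhlmm
Differ at position 0: 'e' vs 'd' => not anagrams

0


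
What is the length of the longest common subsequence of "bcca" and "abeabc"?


LCS of "bcca" and "abeabc"
DP table:
           a    b    e    a    b    c
      0    0    0    0    0    0    0
  b   0    0    1    1    1    1    1
  c   0    0    1    1    1    1    2
  c   0    0    1    1    1    1    2
  a   0    1    1    1    2    2    2
LCS length = dp[4][6] = 2

2


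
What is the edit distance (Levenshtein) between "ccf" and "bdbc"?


Computing edit distance: "ccf" -> "bdbc"
DP table:
           b    d    b    c
      0    1    2    3    4
  c   1    1    2    3    3
  c   2    2    2    3    3
  f   3    3    3    3    4
Edit distance = dp[3][4] = 4

4


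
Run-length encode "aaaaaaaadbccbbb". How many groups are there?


Input: aaaaaaaadbccbbb
Scanning for consecutive runs:
  Group 1: 'a' x 8 (positions 0-7)
  Group 2: 'd' x 1 (positions 8-8)
  Group 3: 'b' x 1 (positions 9-9)
  Group 4: 'c' x 2 (positions 10-11)
  Group 5: 'b' x 3 (positions 12-14)
Total groups: 5

5


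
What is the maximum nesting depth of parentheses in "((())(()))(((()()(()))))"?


Input: "((())(()))(((()()(()))))"
Tracking depth:
  Position 0 '(': depth becomes 1
  Position 1 '(': depth becomes 2
  Position 2 '(': depth becomes 3
  Position 3 ')': depth becomes 2
  Position 4 ')': depth becomes 1
  Position 5 '(': depth becomes 2
  Position 6 '(': depth becomes 3
  Position 7 ')': depth becomes 2
  Position 8 ')': depth becomes 1
  Position 9 ')': depth becomes 0
  Position 10 '(': depth becomes 1
  Position 11 '(': depth becomes 2
  Position 12 '(': depth becomes 3
  Position 13 '(': depth becomes 4
  Position 14 ')': depth becomes 3
  Position 15 '(': depth becomes 4
  Position 16 ')': depth becomes 3
  Position 17 '(': depth becomes 4
  Position 18 '(': depth becomes 5
  Position 19 ')': depth becomes 4
  Position 20 ')': depth becomes 3
  Position 21 ')': depth becomes 2
  Position 22 ')': depth becomes 1
  Position 23 ')': depth becomes 0
Maximum depth reached: 5

5


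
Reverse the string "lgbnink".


Input: lgbnink
Reading characters right to left:
  Position 6: 'k'
  Position 5: 'n'
  Position 4: 'i'
  Position 3: 'n'
  Position 2: 'b'
  Position 1: 'g'
  Position 0: 'l'
Reversed: kninbgl

kninbgl


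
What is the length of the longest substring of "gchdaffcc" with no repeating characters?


Input: "gchdaffcc"
Sliding window (track last position of each char):
  Position 0 ('g'): window [0,0] length 1 -- new best
  Position 1 ('c'): window [0,1] length 2 -- new best
  Position 2 ('h'): window [0,2] length 3 -- new best
  Position 3 ('d'): window [0,3] length 4 -- new best
  Position 4 ('a'): window [0,4] length 5 -- new best
  Position 5 ('f'): window [0,5] length 6 -- new best
  Position 6 ('f'): repeat (last at 5), move window start to 6
  Position 6 ('f'): window [6,6] length 1
  Position 7 ('c'): window [6,7] length 2
  Position 8 ('c'): repeat (last at 7), move window start to 8
  Position 8 ('c'): window [8,8] length 1
Longest substring with no repeats: "gchdaf" with length 6

6


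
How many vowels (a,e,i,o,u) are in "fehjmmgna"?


Input: fehjmmgna
Checking each character:
  'f' at position 0: consonant
  'e' at position 1: vowel (running total: 1)
  'h' at position 2: consonant
  'j' at position 3: consonant
  'm' at position 4: consonant
  'm' at position 5: consonant
  'g' at position 6: consonant
  'n' at position 7: consonant
  'a' at position 8: vowel (running total: 2)
Total vowels: 2

2


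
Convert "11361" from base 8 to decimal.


Input: "11361" in base 8
Positional expansion:
  Digit '1' (value 1) x 8^4 = 4096
  Digit '1' (value 1) x 8^3 = 512
  Digit '3' (value 3) x 8^2 = 192
  Digit '6' (value 6) x 8^1 = 48
  Digit '1' (value 1) x 8^0 = 1
Sum = 4849

4849


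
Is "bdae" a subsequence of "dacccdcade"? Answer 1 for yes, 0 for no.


Check if "bdae" is a subsequence of "dacccdcade"
Greedy scan:
  Position 0 ('d'): no match needed
  Position 1 ('a'): no match needed
  Position 2 ('c'): no match needed
  Position 3 ('c'): no match needed
  Position 4 ('c'): no match needed
  Position 5 ('d'): no match needed
  Position 6 ('c'): no match needed
  Position 7 ('a'): no match needed
  Position 8 ('d'): no match needed
  Position 9 ('e'): no match needed
Only matched 0/4 characters => not a subsequence

0


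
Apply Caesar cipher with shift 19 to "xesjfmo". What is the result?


Caesar cipher: shift "xesjfmo" by 19
  'x' (pos 23) + 19 = pos 16 = 'q'
  'e' (pos 4) + 19 = pos 23 = 'x'
  's' (pos 18) + 19 = pos 11 = 'l'
  'j' (pos 9) + 19 = pos 2 = 'c'
  'f' (pos 5) + 19 = pos 24 = 'y'
  'm' (pos 12) + 19 = pos 5 = 'f'
  'o' (pos 14) + 19 = pos 7 = 'h'
Result: qxlcyfh

qxlcyfh


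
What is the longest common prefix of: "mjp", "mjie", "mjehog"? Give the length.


Words: mjp, mjie, mjehog
  Position 0: all 'm' => match
  Position 1: all 'j' => match
  Position 2: ('p', 'i', 'e') => mismatch, stop
LCP = "mj" (length 2)

2


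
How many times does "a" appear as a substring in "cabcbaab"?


Searching for "a" in "cabcbaab"
Scanning each position:
  Position 0: "c" => no
  Position 1: "a" => MATCH
  Position 2: "b" => no
  Position 3: "c" => no
  Position 4: "b" => no
  Position 5: "a" => MATCH
  Position 6: "a" => MATCH
  Position 7: "b" => no
Total occurrences: 3

3


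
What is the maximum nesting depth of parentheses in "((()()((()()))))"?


Input: "((()()((()()))))"
Tracking depth:
  Position 0 '(': depth becomes 1
  Position 1 '(': depth becomes 2
  Position 2 '(': depth becomes 3
  Position 3 ')': depth becomes 2
  Position 4 '(': depth becomes 3
  Position 5 ')': depth becomes 2
  Position 6 '(': depth becomes 3
  Position 7 '(': depth becomes 4
  Position 8 '(': depth becomes 5
  Position 9 ')': depth becomes 4
  Position 10 '(': depth becomes 5
  Position 11 ')': depth becomes 4
  Position 12 ')': depth becomes 3
  Position 13 ')': depth becomes 2
  Position 14 ')': depth becomes 1
  Position 15 ')': depth becomes 0
Maximum depth reached: 5

5


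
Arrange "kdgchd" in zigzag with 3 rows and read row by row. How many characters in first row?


Zigzag "kdgchd" into 3 rows:
Placing characters:
  'k' => row 0
  'd' => row 1
  'g' => row 2
  'c' => row 1
  'h' => row 0
  'd' => row 1
Rows:
  Row 0: "kh"
  Row 1: "dcd"
  Row 2: "g"
First row length: 2

2


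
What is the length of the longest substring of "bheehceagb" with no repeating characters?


Input: "bheehceagb"
Sliding window (track last position of each char):
  Position 0 ('b'): window [0,0] length 1 -- new best
  Position 1 ('h'): window [0,1] length 2 -- new best
  Position 2 ('e'): window [0,2] length 3 -- new best
  Position 3 ('e'): repeat (last at 2), move window start to 3
  Position 3 ('e'): window [3,3] length 1
  Position 4 ('h'): window [3,4] length 2
  Position 5 ('c'): window [3,5] length 3
  Position 6 ('e'): repeat (last at 3), move window start to 4
  Position 6 ('e'): window [4,6] length 3
  Position 7 ('a'): window [4,7] length 4 -- new best
  Position 8 ('g'): window [4,8] length 5 -- new best
  Position 9 ('b'): window [4,9] length 6 -- new best
Longest substring with no repeats: "hceagb" with length 6

6


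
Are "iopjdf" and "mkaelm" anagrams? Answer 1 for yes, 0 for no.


Strings: "iopjdf", "mkaelm"
Sorted first:  dfijop
Sorted second: aeklmm
Differ at position 0: 'd' vs 'a' => not anagrams

0


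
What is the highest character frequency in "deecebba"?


Input: deecebba
Character counts:
  'a': 1
  'b': 2
  'c': 1
  'd': 1
  'e': 3
Maximum frequency: 3

3


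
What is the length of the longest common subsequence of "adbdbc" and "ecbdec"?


LCS of "adbdbc" and "ecbdec"
DP table:
           e    c    b    d    e    c
      0    0    0    0    0    0    0
  a   0    0    0    0    0    0    0
  d   0    0    0    0    1    1    1
  b   0    0    0    1    1    1    1
  d   0    0    0    1    2    2    2
  b   0    0    0    1    2    2    2
  c   0    0    1    1    2    2    3
LCS length = dp[6][6] = 3

3


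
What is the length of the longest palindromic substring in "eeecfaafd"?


Input: "eeecfaafd"
Checking substrings for palindromes:
  [4:8] "faaf" (len 4) => palindrome
  [0:3] "eee" (len 3) => palindrome
  [0:2] "ee" (len 2) => palindrome
  [1:3] "ee" (len 2) => palindrome
  [5:7] "aa" (len 2) => palindrome
Longest palindromic substring: "faaf" with length 4

4


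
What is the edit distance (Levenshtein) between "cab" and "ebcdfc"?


Computing edit distance: "cab" -> "ebcdfc"
DP table:
           e    b    c    d    f    c
      0    1    2    3    4    5    6
  c   1    1    2    2    3    4    5
  a   2    2    2    3    3    4    5
  b   3    3    2    3    4    4    5
Edit distance = dp[3][6] = 5

5


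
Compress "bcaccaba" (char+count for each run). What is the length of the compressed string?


Input: bcaccaba
Runs:
  'b' x 1 => "b1"
  'c' x 1 => "c1"
  'a' x 1 => "a1"
  'c' x 2 => "c2"
  'a' x 1 => "a1"
  'b' x 1 => "b1"
  'a' x 1 => "a1"
Compressed: "b1c1a1c2a1b1a1"
Compressed length: 14

14


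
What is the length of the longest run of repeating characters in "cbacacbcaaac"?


Input: "cbacacbcaaac"
Scanning for longest run:
  Position 1 ('b'): new char, reset run to 1
  Position 2 ('a'): new char, reset run to 1
  Position 3 ('c'): new char, reset run to 1
  Position 4 ('a'): new char, reset run to 1
  Position 5 ('c'): new char, reset run to 1
  Position 6 ('b'): new char, reset run to 1
  Position 7 ('c'): new char, reset run to 1
  Position 8 ('a'): new char, reset run to 1
  Position 9 ('a'): continues run of 'a', length=2
  Position 10 ('a'): continues run of 'a', length=3
  Position 11 ('c'): new char, reset run to 1
Longest run: 'a' with length 3

3


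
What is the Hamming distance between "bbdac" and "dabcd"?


Comparing "bbdac" and "dabcd" position by position:
  Position 0: 'b' vs 'd' => differ
  Position 1: 'b' vs 'a' => differ
  Position 2: 'd' vs 'b' => differ
  Position 3: 'a' vs 'c' => differ
  Position 4: 'c' vs 'd' => differ
Total differences (Hamming distance): 5

5


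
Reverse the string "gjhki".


Input: gjhki
Reading characters right to left:
  Position 4: 'i'
  Position 3: 'k'
  Position 2: 'h'
  Position 1: 'j'
  Position 0: 'g'
Reversed: ikhjg

ikhjg


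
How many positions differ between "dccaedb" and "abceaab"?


Comparing "dccaedb" and "abceaab" position by position:
  Position 0: 'd' vs 'a' => DIFFER
  Position 1: 'c' vs 'b' => DIFFER
  Position 2: 'c' vs 'c' => same
  Position 3: 'a' vs 'e' => DIFFER
  Position 4: 'e' vs 'a' => DIFFER
  Position 5: 'd' vs 'a' => DIFFER
  Position 6: 'b' vs 'b' => same
Positions that differ: 5

5


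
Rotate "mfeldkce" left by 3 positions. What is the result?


Input: "mfeldkce", rotate left by 3
First 3 characters: "mfe"
Remaining characters: "ldkce"
Concatenate remaining + first: "ldkce" + "mfe" = "ldkcemfe"

ldkcemfe


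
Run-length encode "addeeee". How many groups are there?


Input: addeeee
Scanning for consecutive runs:
  Group 1: 'a' x 1 (positions 0-0)
  Group 2: 'd' x 2 (positions 1-2)
  Group 3: 'e' x 4 (positions 3-6)
Total groups: 3

3


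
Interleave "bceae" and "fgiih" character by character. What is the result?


Interleaving "bceae" and "fgiih":
  Position 0: 'b' from first, 'f' from second => "bf"
  Position 1: 'c' from first, 'g' from second => "cg"
  Position 2: 'e' from first, 'i' from second => "ei"
  Position 3: 'a' from first, 'i' from second => "ai"
  Position 4: 'e' from first, 'h' from second => "eh"
Result: bfcgeiaieh

bfcgeiaieh


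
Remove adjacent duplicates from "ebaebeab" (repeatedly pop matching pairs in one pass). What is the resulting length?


Input: ebaebeab
Stack-based adjacent duplicate removal:
  Read 'e': push. Stack: e
  Read 'b': push. Stack: eb
  Read 'a': push. Stack: eba
  Read 'e': push. Stack: ebae
  Read 'b': push. Stack: ebaeb
  Read 'e': push. Stack: ebaebe
  Read 'a': push. Stack: ebaebea
  Read 'b': push. Stack: ebaebeab
Final stack: "ebaebeab" (length 8)

8


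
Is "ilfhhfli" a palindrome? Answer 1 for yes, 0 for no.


Input: ilfhhfli
Reversed: ilfhhfli
  Compare pos 0 ('i') with pos 7 ('i'): match
  Compare pos 1 ('l') with pos 6 ('l'): match
  Compare pos 2 ('f') with pos 5 ('f'): match
  Compare pos 3 ('h') with pos 4 ('h'): match
Result: palindrome

1


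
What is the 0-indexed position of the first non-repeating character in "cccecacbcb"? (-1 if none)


Input: cccecacbcb
Character frequencies:
  'a': 1
  'b': 2
  'c': 6
  'e': 1
Scanning left to right for freq == 1:
  Position 0 ('c'): freq=6, skip
  Position 1 ('c'): freq=6, skip
  Position 2 ('c'): freq=6, skip
  Position 3 ('e'): unique! => answer = 3

3


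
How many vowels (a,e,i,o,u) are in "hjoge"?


Input: hjoge
Checking each character:
  'h' at position 0: consonant
  'j' at position 1: consonant
  'o' at position 2: vowel (running total: 1)
  'g' at position 3: consonant
  'e' at position 4: vowel (running total: 2)
Total vowels: 2

2


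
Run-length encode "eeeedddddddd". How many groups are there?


Input: eeeedddddddd
Scanning for consecutive runs:
  Group 1: 'e' x 4 (positions 0-3)
  Group 2: 'd' x 8 (positions 4-11)
Total groups: 2

2


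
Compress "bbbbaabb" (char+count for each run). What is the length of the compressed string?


Input: bbbbaabb
Runs:
  'b' x 4 => "b4"
  'a' x 2 => "a2"
  'b' x 2 => "b2"
Compressed: "b4a2b2"
Compressed length: 6

6


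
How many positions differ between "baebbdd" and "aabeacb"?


Comparing "baebbdd" and "aabeacb" position by position:
  Position 0: 'b' vs 'a' => DIFFER
  Position 1: 'a' vs 'a' => same
  Position 2: 'e' vs 'b' => DIFFER
  Position 3: 'b' vs 'e' => DIFFER
  Position 4: 'b' vs 'a' => DIFFER
  Position 5: 'd' vs 'c' => DIFFER
  Position 6: 'd' vs 'b' => DIFFER
Positions that differ: 6

6


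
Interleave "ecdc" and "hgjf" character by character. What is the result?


Interleaving "ecdc" and "hgjf":
  Position 0: 'e' from first, 'h' from second => "eh"
  Position 1: 'c' from first, 'g' from second => "cg"
  Position 2: 'd' from first, 'j' from second => "dj"
  Position 3: 'c' from first, 'f' from second => "cf"
Result: ehcgdjcf

ehcgdjcf


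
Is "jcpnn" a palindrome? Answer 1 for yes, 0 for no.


Input: jcpnn
Reversed: nnpcj
  Compare pos 0 ('j') with pos 4 ('n'): MISMATCH
  Compare pos 1 ('c') with pos 3 ('n'): MISMATCH
Result: not a palindrome

0


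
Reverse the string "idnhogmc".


Input: idnhogmc
Reading characters right to left:
  Position 7: 'c'
  Position 6: 'm'
  Position 5: 'g'
  Position 4: 'o'
  Position 3: 'h'
  Position 2: 'n'
  Position 1: 'd'
  Position 0: 'i'
Reversed: cmgohndi

cmgohndi


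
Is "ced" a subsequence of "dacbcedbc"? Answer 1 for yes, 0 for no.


Check if "ced" is a subsequence of "dacbcedbc"
Greedy scan:
  Position 0 ('d'): no match needed
  Position 1 ('a'): no match needed
  Position 2 ('c'): matches sub[0] = 'c'
  Position 3 ('b'): no match needed
  Position 4 ('c'): no match needed
  Position 5 ('e'): matches sub[1] = 'e'
  Position 6 ('d'): matches sub[2] = 'd'
  Position 7 ('b'): no match needed
  Position 8 ('c'): no match needed
All 3 characters matched => is a subsequence

1


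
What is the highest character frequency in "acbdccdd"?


Input: acbdccdd
Character counts:
  'a': 1
  'b': 1
  'c': 3
  'd': 3
Maximum frequency: 3

3


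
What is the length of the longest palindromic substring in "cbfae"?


Input: "cbfae"
Checking substrings for palindromes:
  No multi-char palindromic substrings found
Longest palindromic substring: "c" with length 1

1


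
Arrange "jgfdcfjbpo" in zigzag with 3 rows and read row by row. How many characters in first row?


Zigzag "jgfdcfjbpo" into 3 rows:
Placing characters:
  'j' => row 0
  'g' => row 1
  'f' => row 2
  'd' => row 1
  'c' => row 0
  'f' => row 1
  'j' => row 2
  'b' => row 1
  'p' => row 0
  'o' => row 1
Rows:
  Row 0: "jcp"
  Row 1: "gdfbo"
  Row 2: "fj"
First row length: 3

3


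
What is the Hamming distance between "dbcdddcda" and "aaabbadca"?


Comparing "dbcdddcda" and "aaabbadca" position by position:
  Position 0: 'd' vs 'a' => differ
  Position 1: 'b' vs 'a' => differ
  Position 2: 'c' vs 'a' => differ
  Position 3: 'd' vs 'b' => differ
  Position 4: 'd' vs 'b' => differ
  Position 5: 'd' vs 'a' => differ
  Position 6: 'c' vs 'd' => differ
  Position 7: 'd' vs 'c' => differ
  Position 8: 'a' vs 'a' => same
Total differences (Hamming distance): 8

8


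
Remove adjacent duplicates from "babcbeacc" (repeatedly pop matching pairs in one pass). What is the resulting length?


Input: babcbeacc
Stack-based adjacent duplicate removal:
  Read 'b': push. Stack: b
  Read 'a': push. Stack: ba
  Read 'b': push. Stack: bab
  Read 'c': push. Stack: babc
  Read 'b': push. Stack: babcb
  Read 'e': push. Stack: babcbe
  Read 'a': push. Stack: babcbea
  Read 'c': push. Stack: babcbeac
  Read 'c': matches stack top 'c' => pop. Stack: babcbea
Final stack: "babcbea" (length 7)

7


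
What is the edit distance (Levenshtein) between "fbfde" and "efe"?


Computing edit distance: "fbfde" -> "efe"
DP table:
           e    f    e
      0    1    2    3
  f   1    1    1    2
  b   2    2    2    2
  f   3    3    2    3
  d   4    4    3    3
  e   5    4    4    3
Edit distance = dp[5][3] = 3

3


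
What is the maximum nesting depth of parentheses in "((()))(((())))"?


Input: "((()))(((())))"
Tracking depth:
  Position 0 '(': depth becomes 1
  Position 1 '(': depth becomes 2
  Position 2 '(': depth becomes 3
  Position 3 ')': depth becomes 2
  Position 4 ')': depth becomes 1
  Position 5 ')': depth becomes 0
  Position 6 '(': depth becomes 1
  Position 7 '(': depth becomes 2
  Position 8 '(': depth becomes 3
  Position 9 '(': depth becomes 4
  Position 10 ')': depth becomes 3
  Position 11 ')': depth becomes 2
  Position 12 ')': depth becomes 1
  Position 13 ')': depth becomes 0
Maximum depth reached: 4

4


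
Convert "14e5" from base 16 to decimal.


Input: "14e5" in base 16
Positional expansion:
  Digit '1' (value 1) x 16^3 = 4096
  Digit '4' (value 4) x 16^2 = 1024
  Digit 'e' (value 14) x 16^1 = 224
  Digit '5' (value 5) x 16^0 = 5
Sum = 5349

5349


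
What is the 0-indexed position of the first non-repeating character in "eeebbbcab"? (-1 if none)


Input: eeebbbcab
Character frequencies:
  'a': 1
  'b': 4
  'c': 1
  'e': 3
Scanning left to right for freq == 1:
  Position 0 ('e'): freq=3, skip
  Position 1 ('e'): freq=3, skip
  Position 2 ('e'): freq=3, skip
  Position 3 ('b'): freq=4, skip
  Position 4 ('b'): freq=4, skip
  Position 5 ('b'): freq=4, skip
  Position 6 ('c'): unique! => answer = 6

6


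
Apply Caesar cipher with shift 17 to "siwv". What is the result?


Caesar cipher: shift "siwv" by 17
  's' (pos 18) + 17 = pos 9 = 'j'
  'i' (pos 8) + 17 = pos 25 = 'z'
  'w' (pos 22) + 17 = pos 13 = 'n'
  'v' (pos 21) + 17 = pos 12 = 'm'
Result: jznm

jznm


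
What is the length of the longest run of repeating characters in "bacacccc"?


Input: "bacacccc"
Scanning for longest run:
  Position 1 ('a'): new char, reset run to 1
  Position 2 ('c'): new char, reset run to 1
  Position 3 ('a'): new char, reset run to 1
  Position 4 ('c'): new char, reset run to 1
  Position 5 ('c'): continues run of 'c', length=2
  Position 6 ('c'): continues run of 'c', length=3
  Position 7 ('c'): continues run of 'c', length=4
Longest run: 'c' with length 4

4


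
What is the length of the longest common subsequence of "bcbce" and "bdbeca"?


LCS of "bcbce" and "bdbeca"
DP table:
           b    d    b    e    c    a
      0    0    0    0    0    0    0
  b   0    1    1    1    1    1    1
  c   0    1    1    1    1    2    2
  b   0    1    1    2    2    2    2
  c   0    1    1    2    2    3    3
  e   0    1    1    2    3    3    3
LCS length = dp[5][6] = 3

3


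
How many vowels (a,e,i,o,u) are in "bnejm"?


Input: bnejm
Checking each character:
  'b' at position 0: consonant
  'n' at position 1: consonant
  'e' at position 2: vowel (running total: 1)
  'j' at position 3: consonant
  'm' at position 4: consonant
Total vowels: 1

1


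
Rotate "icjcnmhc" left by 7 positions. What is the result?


Input: "icjcnmhc", rotate left by 7
First 7 characters: "icjcnmh"
Remaining characters: "c"
Concatenate remaining + first: "c" + "icjcnmh" = "cicjcnmh"

cicjcnmh


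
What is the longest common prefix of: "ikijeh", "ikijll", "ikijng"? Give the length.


Words: ikijeh, ikijll, ikijng
  Position 0: all 'i' => match
  Position 1: all 'k' => match
  Position 2: all 'i' => match
  Position 3: all 'j' => match
  Position 4: ('e', 'l', 'n') => mismatch, stop
LCP = "ikij" (length 4)

4


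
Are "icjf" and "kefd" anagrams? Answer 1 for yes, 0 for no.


Strings: "icjf", "kefd"
Sorted first:  cfij
Sorted second: defk
Differ at position 0: 'c' vs 'd' => not anagrams

0


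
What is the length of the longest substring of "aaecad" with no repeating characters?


Input: "aaecad"
Sliding window (track last position of each char):
  Position 0 ('a'): window [0,0] length 1 -- new best
  Position 1 ('a'): repeat (last at 0), move window start to 1
  Position 1 ('a'): window [1,1] length 1
  Position 2 ('e'): window [1,2] length 2 -- new best
  Position 3 ('c'): window [1,3] length 3 -- new best
  Position 4 ('a'): repeat (last at 1), move window start to 2
  Position 4 ('a'): window [2,4] length 3
  Position 5 ('d'): window [2,5] length 4 -- new best
Longest substring with no repeats: "ecad" with length 4

4


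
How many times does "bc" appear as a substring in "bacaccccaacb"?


Searching for "bc" in "bacaccccaacb"
Scanning each position:
  Position 0: "ba" => no
  Position 1: "ac" => no
  Position 2: "ca" => no
  Position 3: "ac" => no
  Position 4: "cc" => no
  Position 5: "cc" => no
  Position 6: "cc" => no
  Position 7: "ca" => no
  Position 8: "aa" => no
  Position 9: "ac" => no
  Position 10: "cb" => no
Total occurrences: 0

0


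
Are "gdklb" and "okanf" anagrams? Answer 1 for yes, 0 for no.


Strings: "gdklb", "okanf"
Sorted first:  bdgkl
Sorted second: afkno
Differ at position 0: 'b' vs 'a' => not anagrams

0


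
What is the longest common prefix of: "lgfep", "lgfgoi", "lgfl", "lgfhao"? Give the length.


Words: lgfep, lgfgoi, lgfl, lgfhao
  Position 0: all 'l' => match
  Position 1: all 'g' => match
  Position 2: all 'f' => match
  Position 3: ('e', 'g', 'l', 'h') => mismatch, stop
LCP = "lgf" (length 3)

3


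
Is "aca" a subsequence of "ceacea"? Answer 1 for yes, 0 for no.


Check if "aca" is a subsequence of "ceacea"
Greedy scan:
  Position 0 ('c'): no match needed
  Position 1 ('e'): no match needed
  Position 2 ('a'): matches sub[0] = 'a'
  Position 3 ('c'): matches sub[1] = 'c'
  Position 4 ('e'): no match needed
  Position 5 ('a'): matches sub[2] = 'a'
All 3 characters matched => is a subsequence

1


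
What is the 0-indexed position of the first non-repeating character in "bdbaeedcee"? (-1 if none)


Input: bdbaeedcee
Character frequencies:
  'a': 1
  'b': 2
  'c': 1
  'd': 2
  'e': 4
Scanning left to right for freq == 1:
  Position 0 ('b'): freq=2, skip
  Position 1 ('d'): freq=2, skip
  Position 2 ('b'): freq=2, skip
  Position 3 ('a'): unique! => answer = 3

3


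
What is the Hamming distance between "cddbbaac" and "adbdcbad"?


Comparing "cddbbaac" and "adbdcbad" position by position:
  Position 0: 'c' vs 'a' => differ
  Position 1: 'd' vs 'd' => same
  Position 2: 'd' vs 'b' => differ
  Position 3: 'b' vs 'd' => differ
  Position 4: 'b' vs 'c' => differ
  Position 5: 'a' vs 'b' => differ
  Position 6: 'a' vs 'a' => same
  Position 7: 'c' vs 'd' => differ
Total differences (Hamming distance): 6

6


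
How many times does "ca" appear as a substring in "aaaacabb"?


Searching for "ca" in "aaaacabb"
Scanning each position:
  Position 0: "aa" => no
  Position 1: "aa" => no
  Position 2: "aa" => no
  Position 3: "ac" => no
  Position 4: "ca" => MATCH
  Position 5: "ab" => no
  Position 6: "bb" => no
Total occurrences: 1

1


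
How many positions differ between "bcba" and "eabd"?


Comparing "bcba" and "eabd" position by position:
  Position 0: 'b' vs 'e' => DIFFER
  Position 1: 'c' vs 'a' => DIFFER
  Position 2: 'b' vs 'b' => same
  Position 3: 'a' vs 'd' => DIFFER
Positions that differ: 3

3


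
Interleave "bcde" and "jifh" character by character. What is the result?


Interleaving "bcde" and "jifh":
  Position 0: 'b' from first, 'j' from second => "bj"
  Position 1: 'c' from first, 'i' from second => "ci"
  Position 2: 'd' from first, 'f' from second => "df"
  Position 3: 'e' from first, 'h' from second => "eh"
Result: bjcidfeh

bjcidfeh


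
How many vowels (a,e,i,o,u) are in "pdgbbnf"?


Input: pdgbbnf
Checking each character:
  'p' at position 0: consonant
  'd' at position 1: consonant
  'g' at position 2: consonant
  'b' at position 3: consonant
  'b' at position 4: consonant
  'n' at position 5: consonant
  'f' at position 6: consonant
Total vowels: 0

0


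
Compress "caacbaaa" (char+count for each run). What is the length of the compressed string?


Input: caacbaaa
Runs:
  'c' x 1 => "c1"
  'a' x 2 => "a2"
  'c' x 1 => "c1"
  'b' x 1 => "b1"
  'a' x 3 => "a3"
Compressed: "c1a2c1b1a3"
Compressed length: 10

10


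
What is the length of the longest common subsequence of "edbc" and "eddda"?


LCS of "edbc" and "eddda"
DP table:
           e    d    d    d    a
      0    0    0    0    0    0
  e   0    1    1    1    1    1
  d   0    1    2    2    2    2
  b   0    1    2    2    2    2
  c   0    1    2    2    2    2
LCS length = dp[4][5] = 2

2


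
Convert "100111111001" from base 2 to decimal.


Input: "100111111001" in base 2
Positional expansion:
  Digit '1' (value 1) x 2^11 = 2048
  Digit '0' (value 0) x 2^10 = 0
  Digit '0' (value 0) x 2^9 = 0
  Digit '1' (value 1) x 2^8 = 256
  Digit '1' (value 1) x 2^7 = 128
  Digit '1' (value 1) x 2^6 = 64
  Digit '1' (value 1) x 2^5 = 32
  Digit '1' (value 1) x 2^4 = 16
  Digit '1' (value 1) x 2^3 = 8
  Digit '0' (value 0) x 2^2 = 0
  Digit '0' (value 0) x 2^1 = 0
  Digit '1' (value 1) x 2^0 = 1
Sum = 2553

2553


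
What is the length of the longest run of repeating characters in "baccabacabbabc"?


Input: "baccabacabbabc"
Scanning for longest run:
  Position 1 ('a'): new char, reset run to 1
  Position 2 ('c'): new char, reset run to 1
  Position 3 ('c'): continues run of 'c', length=2
  Position 4 ('a'): new char, reset run to 1
  Position 5 ('b'): new char, reset run to 1
  Position 6 ('a'): new char, reset run to 1
  Position 7 ('c'): new char, reset run to 1
  Position 8 ('a'): new char, reset run to 1
  Position 9 ('b'): new char, reset run to 1
  Position 10 ('b'): continues run of 'b', length=2
  Position 11 ('a'): new char, reset run to 1
  Position 12 ('b'): new char, reset run to 1
  Position 13 ('c'): new char, reset run to 1
Longest run: 'c' with length 2

2


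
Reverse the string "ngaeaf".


Input: ngaeaf
Reading characters right to left:
  Position 5: 'f'
  Position 4: 'a'
  Position 3: 'e'
  Position 2: 'a'
  Position 1: 'g'
  Position 0: 'n'
Reversed: faeagn

faeagn


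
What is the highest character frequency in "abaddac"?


Input: abaddac
Character counts:
  'a': 3
  'b': 1
  'c': 1
  'd': 2
Maximum frequency: 3

3


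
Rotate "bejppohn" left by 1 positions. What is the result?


Input: "bejppohn", rotate left by 1
First 1 characters: "b"
Remaining characters: "ejppohn"
Concatenate remaining + first: "ejppohn" + "b" = "ejppohnb"

ejppohnb


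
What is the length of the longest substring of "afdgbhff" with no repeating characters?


Input: "afdgbhff"
Sliding window (track last position of each char):
  Position 0 ('a'): window [0,0] length 1 -- new best
  Position 1 ('f'): window [0,1] length 2 -- new best
  Position 2 ('d'): window [0,2] length 3 -- new best
  Position 3 ('g'): window [0,3] length 4 -- new best
  Position 4 ('b'): window [0,4] length 5 -- new best
  Position 5 ('h'): window [0,5] length 6 -- new best
  Position 6 ('f'): repeat (last at 1), move window start to 2
  Position 6 ('f'): window [2,6] length 5
  Position 7 ('f'): repeat (last at 6), move window start to 7
  Position 7 ('f'): window [7,7] length 1
Longest substring with no repeats: "afdgbh" with length 6

6
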